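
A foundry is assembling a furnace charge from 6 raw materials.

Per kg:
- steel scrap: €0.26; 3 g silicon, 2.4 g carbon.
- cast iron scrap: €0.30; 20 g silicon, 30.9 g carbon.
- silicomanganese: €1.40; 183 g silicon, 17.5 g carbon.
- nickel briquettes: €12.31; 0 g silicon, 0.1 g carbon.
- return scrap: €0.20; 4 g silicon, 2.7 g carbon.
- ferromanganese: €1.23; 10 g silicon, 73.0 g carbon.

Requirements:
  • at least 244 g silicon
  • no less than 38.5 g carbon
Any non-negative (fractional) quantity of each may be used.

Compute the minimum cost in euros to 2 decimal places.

€1.94

This is a linear program. Let x1 = kg of steel scrap, x2 = kg of cast iron scrap, x3 = kg of silicomanganese, x4 = kg of nickel briquettes, x5 = kg of return scrap, x6 = kg of ferromanganese.
Minimize 0.26x1 + 0.3x2 + 1.4x3 + 12.31x4 + 0.2x5 + 1.23x6 with:
  3x1 + 20x2 + 183x3 + 4x5 + 10x6 ≥ 244   (silicon)
  2.4x1 + 30.9x2 + 17.5x3 + 0.1x4 + 2.7x5 + 73x6 ≥ 38.5   (carbon)
  x1, x2, x3, x4, x5, x6 ≥ 0.
The cheapest feasible vertex uses only cast iron scrap, silicomanganese; steel scrap, nickel briquettes, return scrap, ferromanganese are not used. The silicon and carbon requirements are met with equality.
So cast iron scrap = 0.5232 kg, silicomanganese = 1.276 kg.
Objective = 0.3·0.5232 + 1.4·1.276 = 1.9434.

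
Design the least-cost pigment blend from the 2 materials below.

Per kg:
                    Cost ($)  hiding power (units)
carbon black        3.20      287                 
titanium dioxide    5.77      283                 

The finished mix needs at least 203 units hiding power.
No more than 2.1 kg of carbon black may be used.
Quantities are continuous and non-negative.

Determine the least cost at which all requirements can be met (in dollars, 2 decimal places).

Let x1 = kg of carbon black, x2 = kg of titanium dioxide.
Minimise 3.2x1 + 5.77x2 s.t.:
  287x1 + 283x2 ≥ 203   (hiding power)
  x1 ≤ 2.1
  x1, x2 ≥ 0.
The optimal basis is {carbon black}; titanium dioxide drops out. Binding constraint: hiding power.
Solving gives x1 = 0.7073.
Hence cost = 3.2·0.7073 = $2.2634.

$2.26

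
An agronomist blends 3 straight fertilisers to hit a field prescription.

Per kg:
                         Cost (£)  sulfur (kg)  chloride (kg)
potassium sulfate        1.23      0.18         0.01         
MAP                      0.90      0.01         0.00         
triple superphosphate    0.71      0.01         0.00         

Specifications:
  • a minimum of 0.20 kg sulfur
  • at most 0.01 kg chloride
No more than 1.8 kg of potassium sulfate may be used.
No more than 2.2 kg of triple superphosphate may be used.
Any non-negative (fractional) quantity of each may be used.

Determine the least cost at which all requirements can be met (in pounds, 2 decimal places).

Treat it as an LP. Let x1 = kg of potassium sulfate, x2 = kg of MAP, x3 = kg of triple superphosphate.
Minimise 1.23x1 + 0.9x2 + 0.71x3 s.t.:
  0.18x1 + 0.01x2 + 0.01x3 ≥ 0.2   (sulfur)
  0.01x1 ≤ 0.01   (chloride)
  x1 ≤ 1.8
  x3 ≤ 2.2
  x1, x2, x3 ≥ 0.
At the optimum only potassium sulfate, triple superphosphate are positive (MAP = 0). Binding constraints: sulfur and chloride.
Solving gives x1 = 1, x3 = 2.
Hence cost = 1.23·1 + 0.71·2 = £2.6500.

£2.65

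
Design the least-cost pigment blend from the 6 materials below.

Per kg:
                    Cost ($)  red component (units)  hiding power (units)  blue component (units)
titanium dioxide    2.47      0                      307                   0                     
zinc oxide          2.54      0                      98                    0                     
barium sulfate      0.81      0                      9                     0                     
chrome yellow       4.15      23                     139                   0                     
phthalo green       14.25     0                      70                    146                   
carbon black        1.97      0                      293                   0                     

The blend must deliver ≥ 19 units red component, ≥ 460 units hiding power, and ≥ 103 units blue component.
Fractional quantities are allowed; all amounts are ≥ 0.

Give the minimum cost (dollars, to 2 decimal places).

Let x1 = kg of titanium dioxide, x2 = kg of zinc oxide, x3 = kg of barium sulfate, x4 = kg of chrome yellow, x5 = kg of phthalo green, x6 = kg of carbon black.
min 2.47x1 + 2.54x2 + 0.81x3 + 4.15x4 + 14.25x5 + 1.97x6 subject to:
  23x4 ≥ 19   (red component)
  307x1 + 98x2 + 9x3 + 139x4 + 70x5 + 293x6 ≥ 460   (hiding power)
  146x5 ≥ 103   (blue component)
  x1, x2, x3, x4, x5, x6 ≥ 0.
The minimum-cost mix takes nothing from titanium dioxide, zinc oxide, barium sulfate — only chrome yellow, phthalo green, carbon black. The red component, hiding power, blue component requirements are met with equality.
Optimal quantities: chrome yellow = 0.8261 kg, phthalo green = 0.7055 kg, carbon black = 1.01 kg.
Total cost: 4.15·0.8261 + 14.25·0.7055 + 1.97·1.01 = 15.4714.

$15.47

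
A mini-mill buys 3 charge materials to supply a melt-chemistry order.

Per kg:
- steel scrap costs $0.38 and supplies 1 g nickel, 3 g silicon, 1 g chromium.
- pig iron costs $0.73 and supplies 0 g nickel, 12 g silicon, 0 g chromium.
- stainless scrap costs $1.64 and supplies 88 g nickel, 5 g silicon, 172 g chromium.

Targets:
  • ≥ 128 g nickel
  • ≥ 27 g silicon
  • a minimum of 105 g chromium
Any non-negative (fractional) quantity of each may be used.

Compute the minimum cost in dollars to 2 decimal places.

$3.59

Let x1 = kg of steel scrap, x2 = kg of pig iron, x3 = kg of stainless scrap.
Minimise 0.38x1 + 0.73x2 + 1.64x3 subject to:
  1x1 + 88x3 ≥ 128   (nickel)
  3x1 + 12x2 + 5x3 ≥ 27   (silicon)
  1x1 + 172x3 ≥ 105   (chromium)
  x1, x2, x3 ≥ 0.
The cheapest feasible vertex uses only pig iron, stainless scrap; steel scrap is not used. Binding constraints: nickel and silicon.
So pig iron = 1.644 kg, stainless scrap = 1.455 kg.
Total cost: 0.73·1.644 + 1.64·1.455 = 3.5863.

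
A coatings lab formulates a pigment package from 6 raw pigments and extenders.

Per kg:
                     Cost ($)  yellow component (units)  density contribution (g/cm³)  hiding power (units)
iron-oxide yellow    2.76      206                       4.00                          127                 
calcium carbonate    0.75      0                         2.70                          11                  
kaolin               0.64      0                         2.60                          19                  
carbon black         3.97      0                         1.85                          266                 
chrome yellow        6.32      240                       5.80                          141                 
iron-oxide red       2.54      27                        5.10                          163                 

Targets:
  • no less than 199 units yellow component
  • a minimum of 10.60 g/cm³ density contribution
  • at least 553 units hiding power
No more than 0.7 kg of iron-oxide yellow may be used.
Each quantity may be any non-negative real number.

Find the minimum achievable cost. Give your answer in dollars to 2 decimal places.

This is a linear program. Let x1 = kg of iron-oxide yellow, x2 = kg of calcium carbonate, x3 = kg of kaolin, x4 = kg of carbon black, x5 = kg of chrome yellow, x6 = kg of iron-oxide red.
min 2.76x1 + 0.75x2 + 0.64x3 + 3.97x4 + 6.32x5 + 2.54x6 subject to:
  206x1 + 240x5 + 27x6 ≥ 199   (yellow component)
  4x1 + 2.7x2 + 2.6x3 + 1.85x4 + 5.8x5 + 5.1x6 ≥ 10.6   (density contribution)
  127x1 + 11x2 + 19x3 + 266x4 + 141x5 + 163x6 ≥ 553   (hiding power)
  x1 ≤ 0.7
  x1, x2, x3, x4, x5, x6 ≥ 0.
The cheapest feasible vertex uses only iron-oxide yellow, iron-oxide red; calcium carbonate, kaolin, carbon black, chrome yellow are not used. The yellow component and hiding power requirements are met with equality.
Solving gives x1 = 0.5806, x6 = 2.94.
Objective = 2.76·0.5806 + 2.54·2.94 = 9.0701.

$9.07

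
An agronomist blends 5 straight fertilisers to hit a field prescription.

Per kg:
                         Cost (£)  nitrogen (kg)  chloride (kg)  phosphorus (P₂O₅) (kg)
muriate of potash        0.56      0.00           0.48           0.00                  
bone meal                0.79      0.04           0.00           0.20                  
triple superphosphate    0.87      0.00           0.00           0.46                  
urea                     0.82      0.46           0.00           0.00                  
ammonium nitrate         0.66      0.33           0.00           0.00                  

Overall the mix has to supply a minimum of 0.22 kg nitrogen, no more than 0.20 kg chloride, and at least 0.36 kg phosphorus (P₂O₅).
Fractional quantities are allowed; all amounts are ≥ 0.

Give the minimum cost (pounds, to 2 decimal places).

This is a linear program. Let x1 = kg of muriate of potash, x2 = kg of bone meal, x3 = kg of triple superphosphate, x4 = kg of urea, x5 = kg of ammonium nitrate.
Minimise 0.56x1 + 0.79x2 + 0.87x3 + 0.82x4 + 0.66x5 s.t.:
  0.04x2 + 0.46x4 + 0.33x5 ≥ 0.22   (nitrogen)
  0.48x1 ≤ 0.2   (chloride)
  0.2x2 + 0.46x3 ≥ 0.36   (phosphorus (P₂O₅))
  x1, x2, x3, x4, x5 ≥ 0.
The minimum-cost mix takes nothing from muriate of potash, bone meal, ammonium nitrate — only triple superphosphate, urea. The nitrogen and phosphorus (P₂O₅) requirements are met with equality.
That vertex is x3 = 0.7826, x4 = 0.4783.
Hence cost = 0.87·0.7826 + 0.82·0.4783 = £1.0731.

£1.07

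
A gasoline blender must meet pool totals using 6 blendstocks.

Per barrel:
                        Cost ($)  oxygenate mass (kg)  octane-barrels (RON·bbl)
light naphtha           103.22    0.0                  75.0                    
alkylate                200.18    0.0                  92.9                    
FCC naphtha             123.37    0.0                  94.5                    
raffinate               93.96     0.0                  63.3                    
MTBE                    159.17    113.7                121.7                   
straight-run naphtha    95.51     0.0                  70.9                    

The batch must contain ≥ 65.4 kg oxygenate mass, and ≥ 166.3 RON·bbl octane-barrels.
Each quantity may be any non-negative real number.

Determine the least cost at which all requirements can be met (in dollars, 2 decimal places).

$217.27

This is a linear program. Let x1 = barrels of light naphtha, x2 = barrels of alkylate, x3 = barrels of FCC naphtha, x4 = barrels of raffinate, x5 = barrels of MTBE, x6 = barrels of straight-run naphtha.
min 103.22x1 + 200.18x2 + 123.37x3 + 93.96x4 + 159.17x5 + 95.51x6 subject to:
  113.7x5 ≥ 65.4   (oxygenate mass)
  75x1 + 92.9x2 + 94.5x3 + 63.3x4 + 121.7x5 + 70.9x6 ≥ 166.3   (octane-barrels)
  x1, x2, x3, x4, x5, x6 ≥ 0.
At the optimum only FCC naphtha, MTBE are positive (light naphtha, alkylate, raffinate, straight-run naphtha = 0). Binding constraints: oxygenate mass and octane-barrels.
That vertex is x3 = 1.019, x5 = 0.5752.
Total cost: 123.37·1.019 + 159.17·0.5752 = 217.2686.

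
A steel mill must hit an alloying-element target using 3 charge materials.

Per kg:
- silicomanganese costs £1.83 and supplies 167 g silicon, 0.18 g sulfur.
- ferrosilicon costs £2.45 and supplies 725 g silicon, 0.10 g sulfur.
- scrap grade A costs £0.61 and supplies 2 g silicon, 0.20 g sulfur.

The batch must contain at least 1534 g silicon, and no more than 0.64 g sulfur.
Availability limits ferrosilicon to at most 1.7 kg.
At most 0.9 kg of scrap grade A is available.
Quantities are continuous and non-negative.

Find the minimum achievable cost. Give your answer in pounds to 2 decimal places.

This is a linear program. Let x1 = kg of silicomanganese, x2 = kg of ferrosilicon, x3 = kg of scrap grade A.
Minimise 1.83x1 + 2.45x2 + 0.61x3 s.t.:
  167x1 + 725x2 + 2x3 ≥ 1534   (silicon)
  0.18x1 + 0.1x2 + 0.2x3 ≤ 0.64   (sulfur)
  x2 ≤ 1.7
  x3 ≤ 0.9
  x1, x2, x3 ≥ 0.
The minimum-cost mix takes nothing from scrap grade A — only silicomanganese, ferrosilicon. Binding constraints: silicon and the ferrosilicon cap.
So silicomanganese = 1.805 kg, ferrosilicon = 1.7 kg.
Objective = 1.83·1.805 + 2.45·1.7 = 7.4682.

£7.47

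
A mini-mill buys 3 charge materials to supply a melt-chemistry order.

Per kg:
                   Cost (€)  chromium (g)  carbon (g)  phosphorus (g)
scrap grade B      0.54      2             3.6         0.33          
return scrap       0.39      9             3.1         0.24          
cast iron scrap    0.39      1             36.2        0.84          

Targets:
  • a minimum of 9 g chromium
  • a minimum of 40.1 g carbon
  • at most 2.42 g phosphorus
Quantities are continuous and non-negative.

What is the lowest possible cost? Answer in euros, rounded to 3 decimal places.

€0.748

Treat it as an LP. Let x1 = kg of scrap grade B, x2 = kg of return scrap, x3 = kg of cast iron scrap.
Minimize 0.54x1 + 0.39x2 + 0.39x3 s.t.:
  2x1 + 9x2 + 1x3 ≥ 9   (chromium)
  3.6x1 + 3.1x2 + 36.2x3 ≥ 40.1   (carbon)
  0.33x1 + 0.24x2 + 0.84x3 ≤ 2.42   (phosphorus)
  x1, x2, x3 ≥ 0.
The cheapest feasible vertex uses only return scrap, cast iron scrap; scrap grade B is not used. Binding constraints: chromium and carbon.
Solving gives x2 = 0.8853, x3 = 1.032.
Total cost: 0.39·0.8853 + 0.39·1.032 = 0.74775.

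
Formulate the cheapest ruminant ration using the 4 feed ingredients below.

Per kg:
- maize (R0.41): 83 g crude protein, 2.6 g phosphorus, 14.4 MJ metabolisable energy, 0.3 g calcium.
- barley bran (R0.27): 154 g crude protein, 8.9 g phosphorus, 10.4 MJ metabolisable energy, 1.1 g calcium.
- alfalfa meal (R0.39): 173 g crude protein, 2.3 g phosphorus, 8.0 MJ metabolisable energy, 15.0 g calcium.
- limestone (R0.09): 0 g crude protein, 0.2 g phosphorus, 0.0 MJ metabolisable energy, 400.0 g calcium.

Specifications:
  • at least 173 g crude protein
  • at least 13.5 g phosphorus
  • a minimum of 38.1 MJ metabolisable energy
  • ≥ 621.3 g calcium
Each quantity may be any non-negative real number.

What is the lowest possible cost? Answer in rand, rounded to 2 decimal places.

Let x1 = kg of maize, x2 = kg of barley bran, x3 = kg of alfalfa meal, x4 = kg of limestone.
min 0.41x1 + 0.27x2 + 0.39x3 + 0.09x4 s.t.:
  83x1 + 154x2 + 173x3 ≥ 173   (crude protein)
  2.6x1 + 8.9x2 + 2.3x3 + 0.2x4 ≥ 13.5   (phosphorus)
  14.4x1 + 10.4x2 + 8x3 ≥ 38.1   (metabolisable energy)
  0.3x1 + 1.1x2 + 15x3 + 400x4 ≥ 621.3   (calcium)
  x1, x2, x3, x4 ≥ 0.
The minimum-cost mix takes nothing from maize, alfalfa meal — only barley bran, limestone. There the metabolisable energy and calcium constraints are tight.
Optimal quantities: barley bran = 3.663 kg, limestone = 1.543 kg.
Total cost: 0.27·3.663 + 0.09·1.543 = 1.1279.

R1.13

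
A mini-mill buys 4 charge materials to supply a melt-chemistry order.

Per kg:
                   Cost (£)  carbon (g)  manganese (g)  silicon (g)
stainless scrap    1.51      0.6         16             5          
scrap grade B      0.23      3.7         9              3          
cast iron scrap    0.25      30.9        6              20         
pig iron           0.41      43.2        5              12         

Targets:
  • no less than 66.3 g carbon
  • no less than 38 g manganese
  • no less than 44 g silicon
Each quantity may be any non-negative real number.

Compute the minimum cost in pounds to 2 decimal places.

Let x1 = kg of stainless scrap, x2 = kg of scrap grade B, x3 = kg of cast iron scrap, x4 = kg of pig iron.
Minimize 1.51x1 + 0.23x2 + 0.25x3 + 0.41x4 subject to:
  0.6x1 + 3.7x2 + 30.9x3 + 43.2x4 ≥ 66.3   (carbon)
  16x1 + 9x2 + 6x3 + 5x4 ≥ 38   (manganese)
  5x1 + 3x2 + 20x3 + 12x4 ≥ 44   (silicon)
  x1, x2, x3, x4 ≥ 0.
The minimum-cost mix takes nothing from stainless scrap, pig iron — only scrap grade B, cast iron scrap. There the carbon and manganese constraints are tight.
So scrap grade B = 3.034 kg, cast iron scrap = 1.782 kg.
Hence cost = 0.23·3.034 + 0.25·1.782 = £1.1433.

£1.14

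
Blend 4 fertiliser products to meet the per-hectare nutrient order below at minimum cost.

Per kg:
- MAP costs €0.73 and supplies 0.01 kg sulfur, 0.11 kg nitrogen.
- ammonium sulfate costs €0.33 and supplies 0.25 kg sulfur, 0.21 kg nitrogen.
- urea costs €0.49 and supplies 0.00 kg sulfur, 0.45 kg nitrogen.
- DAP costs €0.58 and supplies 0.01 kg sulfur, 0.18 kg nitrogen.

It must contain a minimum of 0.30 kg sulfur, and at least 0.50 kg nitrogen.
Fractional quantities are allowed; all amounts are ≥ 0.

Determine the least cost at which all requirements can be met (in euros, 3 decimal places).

Let x1 = kg of MAP, x2 = kg of ammonium sulfate, x3 = kg of urea, x4 = kg of DAP.
min 0.73x1 + 0.33x2 + 0.49x3 + 0.58x4 subject to:
  0.01x1 + 0.25x2 + 0.01x4 ≥ 0.3   (sulfur)
  0.11x1 + 0.21x2 + 0.45x3 + 0.18x4 ≥ 0.5   (nitrogen)
  x1, x2, x3, x4 ≥ 0.
The cheapest feasible vertex uses only ammonium sulfate, urea; MAP, DAP are not used. The sulfur and nitrogen requirements are met with equality.
Solving gives x2 = 1.2, x3 = 0.5511.
Total cost: 0.33·1.2 + 0.49·0.5511 = 0.66604.

€0.666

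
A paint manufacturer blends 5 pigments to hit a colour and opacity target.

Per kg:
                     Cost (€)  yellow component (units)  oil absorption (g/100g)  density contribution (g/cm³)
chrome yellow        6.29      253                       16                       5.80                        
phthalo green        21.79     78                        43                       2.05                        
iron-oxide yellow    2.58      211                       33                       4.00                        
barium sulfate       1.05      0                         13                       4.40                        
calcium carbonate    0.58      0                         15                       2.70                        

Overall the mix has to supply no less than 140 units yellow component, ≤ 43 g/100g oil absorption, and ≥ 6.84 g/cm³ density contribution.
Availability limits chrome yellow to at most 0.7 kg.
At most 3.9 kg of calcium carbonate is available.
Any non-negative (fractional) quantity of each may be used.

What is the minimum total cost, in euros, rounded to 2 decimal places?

Treat it as an LP. Let x1 = kg of chrome yellow, x2 = kg of phthalo green, x3 = kg of iron-oxide yellow, x4 = kg of barium sulfate, x5 = kg of calcium carbonate.
Minimize 6.29x1 + 21.79x2 + 2.58x3 + 1.05x4 + 0.58x5 s.t.:
  253x1 + 78x2 + 211x3 ≥ 140   (yellow component)
  16x1 + 43x2 + 33x3 + 13x4 + 15x5 ≤ 43   (oil absorption)
  5.8x1 + 2.05x2 + 4x3 + 4.4x4 + 2.7x5 ≥ 6.84   (density contribution)
  x1 ≤ 0.7
  x5 ≤ 3.9
  x1, x2, x3, x4, x5 ≥ 0.
The minimum-cost mix takes nothing from chrome yellow, phthalo green — only iron-oxide yellow, barium sulfate, calcium carbonate. Binding constraints: yellow component, oil absorption, density contribution.
Solving gives x3 = 0.6635, x4 = 0.188, x5 = 1.244.
Objective = 2.58·0.6635 + 1.05·0.188 + 0.58·1.244 = 2.6308.

€2.63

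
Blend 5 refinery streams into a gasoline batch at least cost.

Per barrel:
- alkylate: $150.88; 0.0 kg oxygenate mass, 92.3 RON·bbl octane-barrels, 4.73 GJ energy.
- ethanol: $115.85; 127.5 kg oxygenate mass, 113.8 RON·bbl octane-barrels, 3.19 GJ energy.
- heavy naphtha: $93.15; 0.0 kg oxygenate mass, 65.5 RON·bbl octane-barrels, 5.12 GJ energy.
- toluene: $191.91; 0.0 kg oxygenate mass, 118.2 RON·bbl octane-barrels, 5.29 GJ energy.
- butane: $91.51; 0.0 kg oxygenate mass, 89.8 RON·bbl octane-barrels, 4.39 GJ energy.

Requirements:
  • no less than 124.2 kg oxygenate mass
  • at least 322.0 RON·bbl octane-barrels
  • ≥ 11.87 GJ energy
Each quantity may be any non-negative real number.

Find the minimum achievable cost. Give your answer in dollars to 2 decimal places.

$327.94

Let x1 = barrels of alkylate, x2 = barrels of ethanol, x3 = barrels of heavy naphtha, x4 = barrels of toluene, x5 = barrels of butane.
Minimize 150.88x1 + 115.85x2 + 93.15x3 + 191.91x4 + 91.51x5 with:
  127.5x2 ≥ 124.2   (oxygenate mass)
  92.3x1 + 113.8x2 + 65.5x3 + 118.2x4 + 89.8x5 ≥ 322   (octane-barrels)
  4.73x1 + 3.19x2 + 5.12x3 + 5.29x4 + 4.39x5 ≥ 11.87   (energy)
  x1, x2, x3, x4, x5 ≥ 0.
The cheapest feasible vertex uses only ethanol, butane; alkylate, heavy naphtha, toluene are not used. The octane-barrels and energy requirements are met with equality.
So ethanol = 1.6313 barrels, butane = 1.5185 barrels.
Hence cost = 115.85·1.6313 + 91.51·1.5185 = $327.9440.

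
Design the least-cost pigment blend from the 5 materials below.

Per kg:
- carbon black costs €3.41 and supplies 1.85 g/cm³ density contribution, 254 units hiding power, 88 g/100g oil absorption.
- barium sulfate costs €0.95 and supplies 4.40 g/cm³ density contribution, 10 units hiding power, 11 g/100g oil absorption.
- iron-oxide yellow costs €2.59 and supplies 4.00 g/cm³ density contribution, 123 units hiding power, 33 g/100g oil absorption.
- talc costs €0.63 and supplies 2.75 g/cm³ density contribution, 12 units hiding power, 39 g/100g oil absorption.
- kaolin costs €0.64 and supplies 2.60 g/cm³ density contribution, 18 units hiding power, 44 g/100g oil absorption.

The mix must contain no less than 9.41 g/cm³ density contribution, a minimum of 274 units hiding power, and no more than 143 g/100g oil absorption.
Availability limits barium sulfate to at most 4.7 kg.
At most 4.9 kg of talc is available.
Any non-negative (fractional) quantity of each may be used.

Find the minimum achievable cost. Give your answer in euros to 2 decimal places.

Set it up as a linear program. Let x1 = kg of carbon black, x2 = kg of barium sulfate, x3 = kg of iron-oxide yellow, x4 = kg of talc, x5 = kg of kaolin.
Minimize 3.41x1 + 0.95x2 + 2.59x3 + 0.63x4 + 0.64x5 subject to:
  1.85x1 + 4.4x2 + 4x3 + 2.75x4 + 2.6x5 ≥ 9.41   (density contribution)
  254x1 + 10x2 + 123x3 + 12x4 + 18x5 ≥ 274   (hiding power)
  88x1 + 11x2 + 33x3 + 39x4 + 44x5 ≤ 143   (oil absorption)
  x2 ≤ 4.7
  x4 ≤ 4.9
  x1, x2, x3, x4, x5 ≥ 0.
The cheapest feasible vertex uses only carbon black, barium sulfate, kaolin; iron-oxide yellow, talc are not used. The density contribution, hiding power, oil absorption requirements are met with equality.
So carbon black = 0.9604 kg, barium sulfate = 1.114 kg, kaolin = 1.051 kg.
Hence cost = 3.41·0.9604 + 0.95·1.114 + 0.64·1.051 = €5.0059.

€5.01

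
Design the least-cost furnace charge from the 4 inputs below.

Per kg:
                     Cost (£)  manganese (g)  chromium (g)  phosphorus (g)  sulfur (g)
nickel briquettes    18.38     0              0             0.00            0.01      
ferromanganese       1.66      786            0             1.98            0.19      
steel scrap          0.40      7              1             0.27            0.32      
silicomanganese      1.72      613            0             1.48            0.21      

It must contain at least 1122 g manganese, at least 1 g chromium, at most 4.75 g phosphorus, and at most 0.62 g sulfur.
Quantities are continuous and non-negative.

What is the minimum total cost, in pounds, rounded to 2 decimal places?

Let x1 = kg of nickel briquettes, x2 = kg of ferromanganese, x3 = kg of steel scrap, x4 = kg of silicomanganese.
Minimize 18.38x1 + 1.66x2 + 0.4x3 + 1.72x4 s.t.:
  786x2 + 7x3 + 613x4 ≥ 1122   (manganese)
  1x3 ≥ 1   (chromium)
  1.98x2 + 0.27x3 + 1.48x4 ≤ 4.75   (phosphorus)
  0.01x1 + 0.19x2 + 0.32x3 + 0.21x4 ≤ 0.62   (sulfur)
  x1, x2, x3, x4 ≥ 0.
The cheapest feasible vertex uses only ferromanganese, steel scrap; nickel briquettes, silicomanganese are not used. There the manganese and chromium constraints are tight.
Solving gives x2 = 1.4186, x3 = 1.
Total cost: 1.66·1.4186 + 0.4·1 = 2.7549.

£2.75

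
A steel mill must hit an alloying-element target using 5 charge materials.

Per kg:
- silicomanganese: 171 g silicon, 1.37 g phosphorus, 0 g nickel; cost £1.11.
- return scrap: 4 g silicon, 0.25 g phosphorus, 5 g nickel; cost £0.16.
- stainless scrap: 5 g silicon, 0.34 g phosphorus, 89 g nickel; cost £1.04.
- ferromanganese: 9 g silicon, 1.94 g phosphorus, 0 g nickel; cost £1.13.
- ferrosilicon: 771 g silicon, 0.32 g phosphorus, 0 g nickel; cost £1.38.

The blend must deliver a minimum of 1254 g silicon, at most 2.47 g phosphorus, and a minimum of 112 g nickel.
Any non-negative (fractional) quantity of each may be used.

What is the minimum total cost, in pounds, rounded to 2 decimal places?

£3.54

Let x1 = kg of silicomanganese, x2 = kg of return scrap, x3 = kg of stainless scrap, x4 = kg of ferromanganese, x5 = kg of ferrosilicon.
min 1.11x1 + 0.16x2 + 1.04x3 + 1.13x4 + 1.38x5 with:
  171x1 + 4x2 + 5x3 + 9x4 + 771x5 ≥ 1254   (silicon)
  1.37x1 + 0.25x2 + 0.34x3 + 1.94x4 + 0.32x5 ≤ 2.47   (phosphorus)
  5x2 + 89x3 ≥ 112   (nickel)
  x1, x2, x3, x4, x5 ≥ 0.
At the optimum only stainless scrap, ferrosilicon are positive (silicomanganese, return scrap, ferromanganese = 0). The silicon and nickel requirements are met with equality.
Solving gives x3 = 1.258, x5 = 1.618.
Objective = 1.04·1.258 + 1.38·1.618 = 3.5412.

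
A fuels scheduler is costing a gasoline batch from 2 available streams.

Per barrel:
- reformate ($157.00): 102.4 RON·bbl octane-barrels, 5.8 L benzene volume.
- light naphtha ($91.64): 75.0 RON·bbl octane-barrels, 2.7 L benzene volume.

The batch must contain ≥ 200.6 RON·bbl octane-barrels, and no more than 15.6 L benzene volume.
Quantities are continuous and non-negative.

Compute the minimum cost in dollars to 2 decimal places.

$245.11

Set it up as a linear program. Let x1 = barrels of reformate, x2 = barrels of light naphtha.
Minimize 157x1 + 91.64x2 s.t.:
  102.4x1 + 75x2 ≥ 200.6   (octane-barrels)
  5.8x1 + 2.7x2 ≤ 15.6   (benzene volume)
  x1, x2 ≥ 0.
The cheapest feasible vertex uses only light naphtha; reformate is not used. The octane-barrels requirement is met with equality.
Solving gives x2 = 2.6747.
Total cost: 91.64·2.6747 = 245.1095.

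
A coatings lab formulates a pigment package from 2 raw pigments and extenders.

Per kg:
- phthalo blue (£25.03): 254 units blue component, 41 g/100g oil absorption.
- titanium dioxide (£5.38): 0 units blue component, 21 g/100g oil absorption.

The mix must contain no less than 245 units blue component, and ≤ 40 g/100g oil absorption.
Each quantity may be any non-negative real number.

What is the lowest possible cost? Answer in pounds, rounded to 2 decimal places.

£24.14

Set it up as a linear program. Let x1 = kg of phthalo blue, x2 = kg of titanium dioxide.
Minimize 25.03x1 + 5.38x2 s.t.:
  254x1 ≥ 245   (blue component)
  41x1 + 21x2 ≤ 40   (oil absorption)
  x1, x2 ≥ 0.
The cheapest feasible vertex uses only phthalo blue; titanium dioxide is not used. The blue component requirement is met with equality.
So phthalo blue = 0.9646 kg.
Objective = 25.03·0.9646 = 24.1439.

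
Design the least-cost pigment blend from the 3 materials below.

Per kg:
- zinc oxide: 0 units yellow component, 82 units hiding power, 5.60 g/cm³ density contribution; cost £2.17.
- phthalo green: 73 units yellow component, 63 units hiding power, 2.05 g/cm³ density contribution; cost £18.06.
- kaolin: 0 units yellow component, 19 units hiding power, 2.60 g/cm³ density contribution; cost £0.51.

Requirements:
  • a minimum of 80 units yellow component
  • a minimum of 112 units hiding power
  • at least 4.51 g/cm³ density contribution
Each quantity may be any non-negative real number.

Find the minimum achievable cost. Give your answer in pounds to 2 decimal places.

Let x1 = kg of zinc oxide, x2 = kg of phthalo green, x3 = kg of kaolin.
min 2.17x1 + 18.06x2 + 0.51x3 subject to:
  73x2 ≥ 80   (yellow component)
  82x1 + 63x2 + 19x3 ≥ 112   (hiding power)
  5.6x1 + 2.05x2 + 2.6x3 ≥ 4.51   (density contribution)
  x1, x2, x3 ≥ 0.
The optimal basis is {zinc oxide, phthalo green}; kaolin drops out. There the yellow component and hiding power constraints are tight.
Solving gives x1 = 0.5239, x2 = 1.096.
Objective = 2.17·0.5239 + 18.06·1.096 = 20.9306.

£20.93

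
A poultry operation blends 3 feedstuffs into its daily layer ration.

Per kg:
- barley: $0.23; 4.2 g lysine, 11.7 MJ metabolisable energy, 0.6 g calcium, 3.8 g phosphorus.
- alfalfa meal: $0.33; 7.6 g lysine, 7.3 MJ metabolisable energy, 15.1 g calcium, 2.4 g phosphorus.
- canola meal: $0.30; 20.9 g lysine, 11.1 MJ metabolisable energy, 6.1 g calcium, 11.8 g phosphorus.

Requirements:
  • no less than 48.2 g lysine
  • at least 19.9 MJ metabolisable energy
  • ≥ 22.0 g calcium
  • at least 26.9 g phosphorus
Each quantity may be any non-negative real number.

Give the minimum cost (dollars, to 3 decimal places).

Set it up as a linear program. Let x1 = kg of barley, x2 = kg of alfalfa meal, x3 = kg of canola meal.
Minimize 0.23x1 + 0.33x2 + 0.3x3 subject to:
  4.2x1 + 7.6x2 + 20.9x3 ≥ 48.2   (lysine)
  11.7x1 + 7.3x2 + 11.1x3 ≥ 19.9   (metabolisable energy)
  0.6x1 + 15.1x2 + 6.1x3 ≥ 22   (calcium)
  3.8x1 + 2.4x2 + 11.8x3 ≥ 26.9   (phosphorus)
  x1, x2, x3 ≥ 0.
The cheapest feasible vertex uses only alfalfa meal, canola meal; barley is not used. There the calcium and phosphorus constraints are tight.
Solving gives x2 = 0.584, x3 = 2.161.
Total cost: 0.33·0.584 + 0.3·2.161 = 0.84102.

$0.841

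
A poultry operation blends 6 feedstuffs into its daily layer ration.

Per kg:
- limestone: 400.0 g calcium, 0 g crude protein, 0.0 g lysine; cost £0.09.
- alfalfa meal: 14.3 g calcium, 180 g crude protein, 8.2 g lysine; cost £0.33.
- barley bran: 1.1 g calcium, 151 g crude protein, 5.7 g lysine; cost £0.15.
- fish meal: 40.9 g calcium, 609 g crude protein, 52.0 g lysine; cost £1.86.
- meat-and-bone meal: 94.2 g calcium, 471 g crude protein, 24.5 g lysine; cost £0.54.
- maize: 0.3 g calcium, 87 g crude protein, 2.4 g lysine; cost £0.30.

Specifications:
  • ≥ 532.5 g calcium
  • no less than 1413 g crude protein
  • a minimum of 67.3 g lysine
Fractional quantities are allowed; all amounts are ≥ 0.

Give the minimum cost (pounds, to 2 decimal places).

£1.63

This is a linear program. Let x1 = kg of limestone, x2 = kg of alfalfa meal, x3 = kg of barley bran, x4 = kg of fish meal, x5 = kg of meat-and-bone meal, x6 = kg of maize.
Minimise 0.09x1 + 0.33x2 + 0.15x3 + 1.86x4 + 0.54x5 + 0.3x6 with:
  400x1 + 14.3x2 + 1.1x3 + 40.9x4 + 94.2x5 + 0.3x6 ≥ 532.5   (calcium)
  180x2 + 151x3 + 609x4 + 471x5 + 87x6 ≥ 1413   (crude protein)
  8.2x2 + 5.7x3 + 52x4 + 24.5x5 + 2.4x6 ≥ 67.3   (lysine)
  x1, x2, x3, x4, x5, x6 ≥ 0.
At the optimum only limestone, barley bran, meat-and-bone meal are positive (alfalfa meal, fish meal, maize = 0). Binding constraints: calcium, crude protein, lysine.
So limestone = 0.8341 kg, barley bran = 2.878 kg, meat-and-bone meal = 2.077 kg.
Objective = 0.09·0.8341 + 0.15·2.878 + 0.54·2.077 = 1.6283.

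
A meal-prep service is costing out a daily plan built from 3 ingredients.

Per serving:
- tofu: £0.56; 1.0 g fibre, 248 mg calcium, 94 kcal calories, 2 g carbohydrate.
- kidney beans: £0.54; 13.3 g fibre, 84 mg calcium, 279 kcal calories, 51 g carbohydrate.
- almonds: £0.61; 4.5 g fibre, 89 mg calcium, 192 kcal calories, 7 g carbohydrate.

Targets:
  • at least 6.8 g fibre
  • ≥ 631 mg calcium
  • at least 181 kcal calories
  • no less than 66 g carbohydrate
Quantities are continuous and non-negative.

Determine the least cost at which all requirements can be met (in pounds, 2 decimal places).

Let x1 = servings of tofu, x2 = servings of kidney beans, x3 = servings of almonds.
Minimise 0.56x1 + 0.54x2 + 0.61x3 s.t.:
  1x1 + 13.3x2 + 4.5x3 ≥ 6.8   (fibre)
  248x1 + 84x2 + 89x3 ≥ 631   (calcium)
  94x1 + 279x2 + 192x3 ≥ 181   (calories)
  2x1 + 51x2 + 7x3 ≥ 66   (carbohydrate)
  x1, x2, x3 ≥ 0.
The optimal basis is {tofu, kidney beans}; almonds drops out. There the calcium and carbohydrate constraints are tight.
Solving gives x1 = 2.134, x2 = 1.21.
Cost = 0.56·2.134 + 0.54·1.21 = 1.8484.

£1.85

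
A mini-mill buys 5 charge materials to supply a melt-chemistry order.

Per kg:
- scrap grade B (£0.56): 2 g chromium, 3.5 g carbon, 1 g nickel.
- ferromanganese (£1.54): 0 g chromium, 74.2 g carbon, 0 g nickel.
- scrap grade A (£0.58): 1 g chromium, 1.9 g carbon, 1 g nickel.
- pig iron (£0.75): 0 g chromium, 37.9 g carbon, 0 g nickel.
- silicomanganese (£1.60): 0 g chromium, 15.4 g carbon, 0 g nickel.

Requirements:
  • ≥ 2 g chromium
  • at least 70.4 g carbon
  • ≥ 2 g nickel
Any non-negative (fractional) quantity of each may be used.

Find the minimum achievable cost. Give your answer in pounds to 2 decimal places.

£2.37

This is a linear program. Let x1 = kg of scrap grade B, x2 = kg of ferromanganese, x3 = kg of scrap grade A, x4 = kg of pig iron, x5 = kg of silicomanganese.
Minimize 0.56x1 + 1.54x2 + 0.58x3 + 0.75x4 + 1.6x5 with:
  2x1 + 1x3 ≥ 2   (chromium)
  3.5x1 + 74.2x2 + 1.9x3 + 37.9x4 + 15.4x5 ≥ 70.4   (carbon)
  1x1 + 1x3 ≥ 2   (nickel)
  x1, x2, x3, x4, x5 ≥ 0.
At the optimum only scrap grade B, pig iron are positive (ferromanganese, scrap grade A, silicomanganese = 0). The carbon and nickel requirements are met with equality.
That vertex is x1 = 2, x4 = 1.673.
Cost = 0.56·2 + 0.75·1.673 = 2.3748.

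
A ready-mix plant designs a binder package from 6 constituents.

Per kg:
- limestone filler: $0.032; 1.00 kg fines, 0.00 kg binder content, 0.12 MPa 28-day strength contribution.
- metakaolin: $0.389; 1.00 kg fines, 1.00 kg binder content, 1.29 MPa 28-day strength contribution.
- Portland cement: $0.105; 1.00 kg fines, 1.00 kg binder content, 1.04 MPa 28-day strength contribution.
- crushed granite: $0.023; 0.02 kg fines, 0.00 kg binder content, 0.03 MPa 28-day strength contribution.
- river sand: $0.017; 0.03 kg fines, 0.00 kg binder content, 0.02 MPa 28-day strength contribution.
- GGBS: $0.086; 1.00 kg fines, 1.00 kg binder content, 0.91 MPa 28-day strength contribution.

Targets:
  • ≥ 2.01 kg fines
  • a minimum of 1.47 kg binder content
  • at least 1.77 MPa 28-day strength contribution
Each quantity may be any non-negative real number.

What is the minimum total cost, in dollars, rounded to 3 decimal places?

Treat it as an LP. Let x1 = kg of limestone filler, x2 = kg of metakaolin, x3 = kg of Portland cement, x4 = kg of crushed granite, x5 = kg of river sand, x6 = kg of GGBS.
min 0.032x1 + 0.389x2 + 0.105x3 + 0.023x4 + 0.017x5 + 0.086x6 subject to:
  1x1 + 1x2 + 1x3 + 0.02x4 + 0.03x5 + 1x6 ≥ 2.01   (fines)
  1x2 + 1x3 + 1x6 ≥ 1.47   (binder content)
  0.12x1 + 1.29x2 + 1.04x3 + 0.03x4 + 0.02x5 + 0.91x6 ≥ 1.77   (28-day strength contribution)
  x1, x2, x3, x4, x5, x6 ≥ 0.
At the optimum only limestone filler, GGBS are positive (metakaolin, Portland cement, crushed granite, river sand = 0). The fines and 28-day strength contribution requirements are met with equality.
Optimal quantities: limestone filler = 0.07481 kg, GGBS = 1.935 kg.
Cost = 0.032·0.07481 + 0.086·1.935 = 0.16880.

$0.169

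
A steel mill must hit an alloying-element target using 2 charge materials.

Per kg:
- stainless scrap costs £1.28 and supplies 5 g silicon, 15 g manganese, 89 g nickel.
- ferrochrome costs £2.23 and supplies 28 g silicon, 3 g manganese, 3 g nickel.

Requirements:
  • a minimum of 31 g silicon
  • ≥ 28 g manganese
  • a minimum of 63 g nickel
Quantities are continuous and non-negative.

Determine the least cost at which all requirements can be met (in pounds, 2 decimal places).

Let x1 = kg of stainless scrap, x2 = kg of ferrochrome.
Minimize 1.28x1 + 2.23x2 s.t.:
  5x1 + 28x2 ≥ 31   (silicon)
  15x1 + 3x2 ≥ 28   (manganese)
  89x1 + 3x2 ≥ 63   (nickel)
  x1, x2 ≥ 0.
Both inputs are positive at the optimum. There the silicon and manganese constraints are tight.
Solving gives x1 = 1.706, x2 = 0.8025.
Cost = 1.28·1.706 + 2.23·0.8025 = 3.9733.

£3.97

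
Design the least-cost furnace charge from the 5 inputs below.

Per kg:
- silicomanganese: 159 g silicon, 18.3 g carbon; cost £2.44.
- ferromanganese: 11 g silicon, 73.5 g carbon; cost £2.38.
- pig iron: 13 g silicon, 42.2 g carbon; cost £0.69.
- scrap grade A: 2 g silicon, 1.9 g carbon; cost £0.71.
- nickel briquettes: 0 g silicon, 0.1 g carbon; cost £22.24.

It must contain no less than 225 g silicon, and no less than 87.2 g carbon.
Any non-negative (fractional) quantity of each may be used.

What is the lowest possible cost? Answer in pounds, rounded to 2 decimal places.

This is a linear program. Let x1 = kg of silicomanganese, x2 = kg of ferromanganese, x3 = kg of pig iron, x4 = kg of scrap grade A, x5 = kg of nickel briquettes.
Minimise 2.44x1 + 2.38x2 + 0.69x3 + 0.71x4 + 22.24x5 subject to:
  159x1 + 11x2 + 13x3 + 2x4 ≥ 225   (silicon)
  18.3x1 + 73.5x2 + 42.2x3 + 1.9x4 + 0.1x5 ≥ 87.2   (carbon)
  x1, x2, x3, x4, x5 ≥ 0.
The cheapest feasible vertex uses only silicomanganese, pig iron; ferromanganese, scrap grade A, nickel briquettes are not used. Binding constraints: silicon and carbon.
Optimal quantities: silicomanganese = 1.292 kg, pig iron = 1.506 kg.
Total cost: 2.44·1.292 + 0.69·1.506 = 4.1916.

£4.19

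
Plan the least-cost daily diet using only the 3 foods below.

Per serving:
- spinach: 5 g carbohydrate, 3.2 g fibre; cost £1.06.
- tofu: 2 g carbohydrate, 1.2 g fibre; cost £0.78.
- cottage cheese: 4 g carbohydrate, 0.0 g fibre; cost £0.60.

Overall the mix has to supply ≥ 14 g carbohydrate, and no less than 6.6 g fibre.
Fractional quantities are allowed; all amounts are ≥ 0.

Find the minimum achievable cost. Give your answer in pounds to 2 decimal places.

This is a linear program. Let x1 = servings of spinach, x2 = servings of tofu, x3 = servings of cottage cheese.
Minimize 1.06x1 + 0.78x2 + 0.6x3 with:
  5x1 + 2x2 + 4x3 ≥ 14   (carbohydrate)
  3.2x1 + 1.2x2 ≥ 6.6   (fibre)
  x1, x2, x3 ≥ 0.
The cheapest feasible vertex uses only spinach, cottage cheese; tofu is not used. There the carbohydrate and fibre constraints are tight.
Optimal quantities: spinach = 2.062 servings, cottage cheese = 0.9219 servings.
Hence cost = 1.06·2.062 + 0.6·0.9219 = £2.7389.

£2.74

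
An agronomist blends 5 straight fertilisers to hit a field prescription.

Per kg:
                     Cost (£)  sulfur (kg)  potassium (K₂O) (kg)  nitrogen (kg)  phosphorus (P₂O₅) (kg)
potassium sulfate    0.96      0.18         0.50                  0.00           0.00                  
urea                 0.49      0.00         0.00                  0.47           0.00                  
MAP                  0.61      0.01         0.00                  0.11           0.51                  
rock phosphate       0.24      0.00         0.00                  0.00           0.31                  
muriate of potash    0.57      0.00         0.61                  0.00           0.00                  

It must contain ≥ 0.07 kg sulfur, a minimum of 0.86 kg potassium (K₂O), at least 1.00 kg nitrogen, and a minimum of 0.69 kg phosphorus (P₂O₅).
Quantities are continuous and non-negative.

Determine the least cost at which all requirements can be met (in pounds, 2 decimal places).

£2.57

Let x1 = kg of potassium sulfate, x2 = kg of urea, x3 = kg of MAP, x4 = kg of rock phosphate, x5 = kg of muriate of potash.
min 0.96x1 + 0.49x2 + 0.61x3 + 0.24x4 + 0.57x5 subject to:
  0.18x1 + 0.01x3 ≥ 0.07   (sulfur)
  0.5x1 + 0.61x5 ≥ 0.86   (potassium (K₂O))
  0.47x2 + 0.11x3 ≥ 1   (nitrogen)
  0.51x3 + 0.31x4 ≥ 0.69   (phosphorus (P₂O₅))
  x1, x2, x3, x4, x5 ≥ 0.
The optimal basis is {potassium sulfate, urea, rock phosphate, muriate of potash}; MAP drops out. Binding constraints: sulfur, potassium (K₂O), nitrogen, phosphorus (P₂O₅).
So potassium sulfate = 0.3889 kg, urea = 2.128 kg, rock phosphate = 2.226 kg, muriate of potash = 1.091 kg.
Total cost: 0.96·0.3889 + 0.49·2.128 + 0.24·2.226 + 0.57·1.091 = 2.5722.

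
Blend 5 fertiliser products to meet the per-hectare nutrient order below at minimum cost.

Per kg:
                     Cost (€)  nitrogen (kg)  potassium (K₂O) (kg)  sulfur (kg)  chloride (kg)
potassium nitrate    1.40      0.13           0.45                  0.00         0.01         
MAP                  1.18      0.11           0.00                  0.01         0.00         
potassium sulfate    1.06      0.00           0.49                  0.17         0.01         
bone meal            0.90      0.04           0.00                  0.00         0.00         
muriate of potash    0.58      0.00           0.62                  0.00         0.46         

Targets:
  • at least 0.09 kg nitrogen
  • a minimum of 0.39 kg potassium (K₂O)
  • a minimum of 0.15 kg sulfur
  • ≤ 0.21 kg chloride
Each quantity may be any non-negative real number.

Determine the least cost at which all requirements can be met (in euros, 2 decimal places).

Let x1 = kg of potassium nitrate, x2 = kg of MAP, x3 = kg of potassium sulfate, x4 = kg of bone meal, x5 = kg of muriate of potash.
Minimize 1.4x1 + 1.18x2 + 1.06x3 + 0.9x4 + 0.58x5 with:
  0.13x1 + 0.11x2 + 0.04x4 ≥ 0.09   (nitrogen)
  0.45x1 + 0.49x3 + 0.62x5 ≥ 0.39   (potassium (K₂O))
  0.01x2 + 0.17x3 ≥ 0.15   (sulfur)
  0.01x1 + 0.01x3 + 0.46x5 ≤ 0.21   (chloride)
  x1, x2, x3, x4, x5 ≥ 0.
The optimal basis is {MAP, potassium sulfate}; potassium nitrate, bone meal, muriate of potash drop out. Binding constraints: nitrogen and sulfur.
That vertex is x2 = 0.8182, x3 = 0.8342.
Objective = 1.18·0.8182 + 1.06·0.8342 = 1.8497.

€1.85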